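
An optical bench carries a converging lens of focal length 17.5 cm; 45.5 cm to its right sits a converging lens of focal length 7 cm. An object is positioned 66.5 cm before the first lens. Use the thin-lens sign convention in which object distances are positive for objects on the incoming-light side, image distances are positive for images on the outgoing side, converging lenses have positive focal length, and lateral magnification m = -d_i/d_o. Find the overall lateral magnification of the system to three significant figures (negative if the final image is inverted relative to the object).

0.169

Applying the thin-lens equation to the first lens, 1/17.5 = 1/66.5 + 1/d_i1, which gives d_i1 = 23.750 cm.
Its lateral magnification is m_1 = -d_i1/d_o1 = -(23.750)/66.5 = -0.3571.
Object distance for lens 2: d_o2 = 45.5 - 23.750 = 21.750 cm.
Applying the thin-lens equation again with f_2 = 7 cm and d_o2 = 21.750 cm gives d_i2 = 10.322 cm.
m_2 = -(10.322)/(21.750) = -0.4746.
Overall magnification: m = m_1 m_2 = 0.1695.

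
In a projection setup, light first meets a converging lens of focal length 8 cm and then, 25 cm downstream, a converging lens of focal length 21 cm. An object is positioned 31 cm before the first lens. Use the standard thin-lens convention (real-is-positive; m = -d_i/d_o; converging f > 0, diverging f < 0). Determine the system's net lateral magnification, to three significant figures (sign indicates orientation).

Lens 1: 1/d_i1 = 1/f_1 - 1/d_o1 = 1/8 - 1/31 = 0.09274 cm^-1, so d_i1 = 10.783 cm.
m_1 = -(10.783)/31 = -0.3478.
Object distance for lens 2: d_o2 = 25 - 10.783 = 14.217 cm.
Lens 2: 1/d_i2 = 1/f_2 - 1/d_o2 = 1/21 - 1/(14.217) = -0.02272 cm^-1, so d_i2 = -44.019 cm.
m_2 = -(-44.019)/(14.217) = 3.0962.
The system's lateral magnification is m_1 m_2 = (-0.3478)(3.0962) = -1.0769.

-1.08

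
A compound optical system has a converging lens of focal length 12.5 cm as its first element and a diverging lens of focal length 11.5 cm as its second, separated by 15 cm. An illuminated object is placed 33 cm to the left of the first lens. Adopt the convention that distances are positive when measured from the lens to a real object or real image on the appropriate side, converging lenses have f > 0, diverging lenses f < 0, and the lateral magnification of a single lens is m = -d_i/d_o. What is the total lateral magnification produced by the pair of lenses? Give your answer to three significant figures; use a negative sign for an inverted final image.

First lens: d_i1 = 1/(1/12.5 - 1/33) = 20.122 cm.
m_1 = -(20.122)/33 = -0.6098.
This image would form 20.122 cm past lens 1, i.e. 5.122 cm beyond lens 2, so it is a virtual object for lens 2: d_o2 = 15 - 20.122 = -5.122 cm.
Second lens: d_i2 = 1/(1/(-11.5) - 1/(-5.122)) = 9.235 cm.
m_2 = -(9.235)/(-5.122) = 1.8031.
Overall magnification: m = m_1 m_2 = -1.0994.

-1.10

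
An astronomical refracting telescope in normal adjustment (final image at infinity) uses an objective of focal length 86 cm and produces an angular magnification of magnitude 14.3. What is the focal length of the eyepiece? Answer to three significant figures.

|M| = f_obj/f_eye, so f_eye = f_obj/|M| = 86/14.3 = 6.014 cm.

6.01 cm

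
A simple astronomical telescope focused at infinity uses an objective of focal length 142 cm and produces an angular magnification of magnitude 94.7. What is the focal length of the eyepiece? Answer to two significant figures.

1.5 cm

|M| = f_obj/f_eye, so f_eye = f_obj/|M| = 142/94.7 = 1.499 cm.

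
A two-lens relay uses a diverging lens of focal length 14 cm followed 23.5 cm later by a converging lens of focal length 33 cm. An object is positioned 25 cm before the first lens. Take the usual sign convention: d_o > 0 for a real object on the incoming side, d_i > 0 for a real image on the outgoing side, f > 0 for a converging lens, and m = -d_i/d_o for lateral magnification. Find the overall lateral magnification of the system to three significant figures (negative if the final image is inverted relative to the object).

First lens: d_i1 = 1/(1/(-14) - 1/25) = -8.974 cm.
m_1 = -(-8.974)/25 = 0.3590.
The intermediate image is virtual, 8.974 cm to the left of lens 1, so d_o2 = L - d_i1 = 23.5 - (-8.974) = 32.474 cm.
Second lens: d_i2 = 1/(1/33 - 1/(32.474)) = -2038.756 cm.
m_2 = -(-2038.756)/(32.474) = 62.7805.
Overall magnification: m = m_1 m_2 = 22.5366.

22.5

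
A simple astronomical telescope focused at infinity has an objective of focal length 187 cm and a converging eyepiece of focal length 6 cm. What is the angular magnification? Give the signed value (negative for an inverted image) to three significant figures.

-31.2

M = -f_obj/f_eye = -187/(6) = -31.167.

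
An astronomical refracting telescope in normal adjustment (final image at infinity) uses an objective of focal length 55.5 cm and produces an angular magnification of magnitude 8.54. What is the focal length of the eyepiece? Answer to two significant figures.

|M| = f_obj/f_eye, so f_eye = f_obj/|M| = 55.5/8.54 = 6.499 cm.

6.5 cm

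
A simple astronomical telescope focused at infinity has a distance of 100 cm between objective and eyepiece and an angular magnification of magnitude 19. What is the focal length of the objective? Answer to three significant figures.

95.0 cm

In normal adjustment the tube length equals f_obj + f_eye and |M| = f_obj/f_eye.
So f_obj = 19 f_eye and 19 f_eye + f_eye = 100 cm, giving f_eye = 100/20 = 5.000 cm and f_obj = 95.000 cm.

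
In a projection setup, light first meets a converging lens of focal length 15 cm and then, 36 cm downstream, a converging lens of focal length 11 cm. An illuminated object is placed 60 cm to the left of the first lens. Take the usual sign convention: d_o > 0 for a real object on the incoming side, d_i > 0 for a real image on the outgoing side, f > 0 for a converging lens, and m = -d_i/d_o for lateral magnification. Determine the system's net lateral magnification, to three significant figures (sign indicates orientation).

Applying the thin-lens equation to the first lens, 1/15 = 1/60 + 1/d_i1, which gives d_i1 = 20.000 cm.
Its lateral magnification is m_1 = -d_i1/d_o1 = -(20.000)/60 = -0.3333.
Object distance for lens 2: d_o2 = 36 - 20.000 = 16.000 cm.
Applying the thin-lens equation again with f_2 = 11 cm and d_o2 = 16.000 cm gives d_i2 = 35.200 cm.
m_2 = -(35.200)/(16.000) = -2.2000.
The system's lateral magnification is m_1 m_2 = (-0.3333)(-2.2000) = 0.7333.

0.733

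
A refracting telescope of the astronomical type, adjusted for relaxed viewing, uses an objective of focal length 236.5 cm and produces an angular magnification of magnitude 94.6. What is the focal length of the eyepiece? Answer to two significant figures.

2.5 cm

|M| = f_obj/f_eye, so f_eye = f_obj/|M| = 236.5/94.6 = 2.500 cm.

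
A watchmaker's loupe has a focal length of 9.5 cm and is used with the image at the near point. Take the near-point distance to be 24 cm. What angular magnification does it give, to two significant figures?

M = 1 + D/f = 1 + 24/9.5 = 3.526.

3.5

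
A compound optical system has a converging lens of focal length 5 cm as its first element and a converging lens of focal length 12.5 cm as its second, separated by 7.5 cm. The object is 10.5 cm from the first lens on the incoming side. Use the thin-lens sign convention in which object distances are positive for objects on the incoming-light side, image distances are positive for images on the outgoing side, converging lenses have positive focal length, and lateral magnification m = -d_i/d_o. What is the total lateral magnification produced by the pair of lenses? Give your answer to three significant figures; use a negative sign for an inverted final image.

First lens: d_i1 = 1/(1/5 - 1/10.5) = 9.545 cm.
m_1 = -(9.545)/10.5 = -0.9091.
This image would form 9.545 cm past lens 1, i.e. 2.045 cm beyond lens 2, so it is a virtual object for lens 2: d_o2 = 7.5 - 9.545 = -2.045 cm.
Second lens: d_i2 = 1/(1/12.5 - 1/(-2.045)) = 1.758 cm.
m_2 = -(1.758)/(-2.045) = 0.8594.
Overall magnification: m = m_1 m_2 = -0.7812.

-0.781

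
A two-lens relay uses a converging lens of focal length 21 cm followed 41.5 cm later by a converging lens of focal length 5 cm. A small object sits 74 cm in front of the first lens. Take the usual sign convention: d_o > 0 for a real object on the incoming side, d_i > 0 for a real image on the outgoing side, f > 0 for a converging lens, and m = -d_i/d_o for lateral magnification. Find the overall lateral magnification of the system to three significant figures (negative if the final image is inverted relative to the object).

0.276

Lens 1: 1/d_i1 = 1/f_1 - 1/d_o1 = 1/21 - 1/74 = 0.03411 cm^-1, so d_i1 = 29.321 cm.
m_1 = -(29.321)/74 = -0.3962.
Object distance for lens 2: d_o2 = 41.5 - 29.321 = 12.179 cm.
Lens 2: 1/d_i2 = 1/f_2 - 1/d_o2 = 1/5 - 1/(12.179) = 0.11789 cm^-1, so d_i2 = 8.482 cm.
m_2 = -(8.482)/(12.179) = -0.6965.
Total m = m_1 x m_2 = (-0.3962)(-0.6965) = 0.2760.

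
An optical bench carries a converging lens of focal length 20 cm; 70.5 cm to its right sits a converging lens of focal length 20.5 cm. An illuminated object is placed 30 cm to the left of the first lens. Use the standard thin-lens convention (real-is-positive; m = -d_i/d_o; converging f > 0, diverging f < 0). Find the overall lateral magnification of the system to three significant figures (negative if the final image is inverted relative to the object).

-4.10

First lens: d_i1 = 1/(1/20 - 1/30) = 60.000 cm.
m_1 = -(60.000)/30 = -2.0000.
Object distance for lens 2: d_o2 = 70.5 - 60.000 = 10.500 cm.
Second lens: d_i2 = 1/(1/20.5 - 1/(10.500)) = -21.525 cm.
m_2 = -(-21.525)/(10.500) = 2.0500.
The system's lateral magnification is m_1 m_2 = (-2.0000)(2.0500) = -4.1000.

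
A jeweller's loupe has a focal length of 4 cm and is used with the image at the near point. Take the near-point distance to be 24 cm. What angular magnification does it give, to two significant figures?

7.0

M = 1 + D/f = 1 + 24/4 = 7.000.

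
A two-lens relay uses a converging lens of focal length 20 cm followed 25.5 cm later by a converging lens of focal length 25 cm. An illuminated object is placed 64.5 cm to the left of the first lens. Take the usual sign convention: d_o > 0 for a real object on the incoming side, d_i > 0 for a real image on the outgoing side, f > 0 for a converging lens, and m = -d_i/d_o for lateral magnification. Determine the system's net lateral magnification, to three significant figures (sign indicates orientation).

-0.394

First lens: d_i1 = 1/(1/20 - 1/64.5) = 28.989 cm.
m_1 = -(28.989)/64.5 = -0.4494.
Since 28.989 cm > 25.5 cm, the first image lies past the second lens and serves as a virtual object: d_o2 = L - d_i1 = -3.489 cm.
Second lens: d_i2 = 1/(1/25 - 1/(-3.489)) = 3.062 cm.
m_2 = -(3.062)/(-3.489) = 0.8775.
The system's lateral magnification is m_1 m_2 = (-0.4494)(0.8775) = -0.3944.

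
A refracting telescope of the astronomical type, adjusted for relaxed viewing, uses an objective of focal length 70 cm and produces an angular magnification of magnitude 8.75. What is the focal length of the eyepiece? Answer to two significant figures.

8.0 cm

|M| = f_obj/f_eye, so f_eye = f_obj/|M| = 70/8.75 = 8.000 cm.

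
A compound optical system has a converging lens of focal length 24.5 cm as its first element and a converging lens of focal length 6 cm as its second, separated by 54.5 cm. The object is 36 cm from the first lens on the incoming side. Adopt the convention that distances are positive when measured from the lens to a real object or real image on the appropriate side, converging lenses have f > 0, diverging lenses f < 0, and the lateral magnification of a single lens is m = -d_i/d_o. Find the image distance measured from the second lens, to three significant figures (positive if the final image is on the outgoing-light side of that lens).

4.72 cm

Applying the thin-lens equation to the first lens, 1/24.5 = 1/36 + 1/d_i1, which gives d_i1 = 76.696 cm.
This image would form 76.696 cm past lens 1, i.e. 22.196 cm beyond lens 2, so it is a virtual object for lens 2: d_o2 = 54.5 - 76.696 = -22.196 cm.
Applying the thin-lens equation again with f_2 = 6 cm and d_o2 = -22.196 cm gives d_i2 = 4.723 cm.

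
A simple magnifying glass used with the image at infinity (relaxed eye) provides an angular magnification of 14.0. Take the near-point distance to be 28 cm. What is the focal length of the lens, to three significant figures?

For the image at infinity, M = D/f.
f = D/M = 28/14.0 = 2.000 cm.

2.00 cm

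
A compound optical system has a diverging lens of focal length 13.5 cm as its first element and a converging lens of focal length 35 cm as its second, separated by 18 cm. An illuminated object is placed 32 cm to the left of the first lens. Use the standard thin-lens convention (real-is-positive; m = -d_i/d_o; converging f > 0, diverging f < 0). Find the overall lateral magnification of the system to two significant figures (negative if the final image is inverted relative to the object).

Lens 1: 1/d_i1 = 1/f_1 - 1/d_o1 = 1/(-13.5) - 1/32 = -0.10532 cm^-1, so d_i1 = -9.495 cm.
m_1 = -(-9.495)/32 = 0.2967.
With d_i1 < 0 the first image is virtual and lies on the object side; the object distance for lens 2 is d_o2 = 18 - (-9.495) = 27.495 cm.
Lens 2: 1/d_i2 = 1/f_2 - 1/d_o2 = 1/35 - 1/(27.495) = -0.00780 cm^-1, so d_i2 = -128.214 cm.
m_2 = -(-128.214)/(27.495) = 4.6633.
The system's lateral magnification is m_1 m_2 = (0.2967)(4.6633) = 1.3836.

1.4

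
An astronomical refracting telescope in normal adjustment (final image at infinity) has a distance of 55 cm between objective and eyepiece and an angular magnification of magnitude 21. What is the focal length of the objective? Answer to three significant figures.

52.5 cm

In normal adjustment the tube length equals f_obj + f_eye and |M| = f_obj/f_eye.
So f_obj = 21 f_eye and 21 f_eye + f_eye = 55 cm, giving f_eye = 55/22 = 2.500 cm and f_obj = 52.500 cm.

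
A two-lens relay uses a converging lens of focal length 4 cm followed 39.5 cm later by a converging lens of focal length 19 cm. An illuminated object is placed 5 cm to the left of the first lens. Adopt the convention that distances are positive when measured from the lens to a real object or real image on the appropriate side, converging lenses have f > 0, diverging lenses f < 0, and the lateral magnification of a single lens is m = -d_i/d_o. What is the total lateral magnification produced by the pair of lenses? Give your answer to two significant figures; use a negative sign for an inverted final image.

Lens 1: 1/d_i1 = 1/f_1 - 1/d_o1 = 1/4 - 1/5 = 0.05000 cm^-1, so d_i1 = 20.000 cm.
m_1 = -(20.000)/5 = -4.0000.
That image sits 19.500 cm in front of the second lens, so d_o2 = 19.500 cm.
Lens 2: 1/d_i2 = 1/f_2 - 1/d_o2 = 1/19 - 1/(19.500) = 0.00135 cm^-1, so d_i2 = 741.000 cm.
m_2 = -(741.000)/(19.500) = -38.0000.
Total m = m_1 x m_2 = (-4.0000)(-38.0000) = 152.0000.

150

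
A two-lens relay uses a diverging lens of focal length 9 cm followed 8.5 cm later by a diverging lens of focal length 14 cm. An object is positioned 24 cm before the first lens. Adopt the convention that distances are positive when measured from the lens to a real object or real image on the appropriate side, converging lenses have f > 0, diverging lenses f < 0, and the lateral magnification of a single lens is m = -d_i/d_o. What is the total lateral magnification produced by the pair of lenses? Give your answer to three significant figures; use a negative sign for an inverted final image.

Lens 1: 1/d_i1 = 1/f_1 - 1/d_o1 = 1/(-9) - 1/24 = -0.15278 cm^-1, so d_i1 = -6.545 cm.
m_1 = -(-6.545)/24 = 0.2727.
The intermediate image is virtual, 6.545 cm to the left of lens 1, so d_o2 = L - d_i1 = 8.5 - (-6.545) = 15.045 cm.
Lens 2: 1/d_i2 = 1/f_2 - 1/d_o2 = 1/(-14) - 1/(15.045) = -0.13789 cm^-1, so d_i2 = -7.252 cm.
m_2 = -(-7.252)/(15.045) = 0.4820.
Total m = m_1 x m_2 = (0.2727)(0.4820) = 0.1315.

0.131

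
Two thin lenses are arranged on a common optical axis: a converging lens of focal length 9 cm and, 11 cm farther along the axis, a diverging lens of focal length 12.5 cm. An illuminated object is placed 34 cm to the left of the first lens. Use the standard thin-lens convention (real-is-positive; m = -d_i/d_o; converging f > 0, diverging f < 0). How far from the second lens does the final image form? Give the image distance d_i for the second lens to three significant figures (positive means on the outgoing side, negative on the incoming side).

Lens 1: 1/d_i1 = 1/f_1 - 1/d_o1 = 1/9 - 1/34 = 0.08170 cm^-1, so d_i1 = 12.240 cm.
This image would form 12.240 cm past lens 1, i.e. 1.240 cm beyond lens 2, so it is a virtual object for lens 2: d_o2 = 11 - 12.240 = -1.240 cm.
Lens 2: 1/d_i2 = 1/f_2 - 1/d_o2 = 1/(-12.5) - 1/(-1.240) = 0.72645 cm^-1, so d_i2 = 1.377 cm.

1.38 cm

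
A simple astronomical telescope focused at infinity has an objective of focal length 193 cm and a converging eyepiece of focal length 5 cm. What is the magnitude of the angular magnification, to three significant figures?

|M| = f_obj/|f_eye| = 193/5 = 38.600.

38.6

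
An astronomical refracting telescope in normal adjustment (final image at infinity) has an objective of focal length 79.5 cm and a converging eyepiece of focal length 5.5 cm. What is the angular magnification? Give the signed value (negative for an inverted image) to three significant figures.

-14.5

M = -f_obj/f_eye = -79.5/(5.5) = -14.455.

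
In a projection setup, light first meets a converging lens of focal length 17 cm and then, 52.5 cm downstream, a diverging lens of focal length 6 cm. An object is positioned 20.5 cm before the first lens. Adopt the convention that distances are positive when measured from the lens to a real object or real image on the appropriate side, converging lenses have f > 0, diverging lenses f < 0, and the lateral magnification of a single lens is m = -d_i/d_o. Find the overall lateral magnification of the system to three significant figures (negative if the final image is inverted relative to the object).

Applying the thin-lens equation to the first lens, 1/17 = 1/20.5 + 1/d_i1, which gives d_i1 = 99.571 cm.
Its lateral magnification is m_1 = -d_i1/d_o1 = -(99.571)/20.5 = -4.8571.
Since 99.571 cm > 52.5 cm, the first image lies past the second lens and serves as a virtual object: d_o2 = L - d_i1 = -47.071 cm.
Applying the thin-lens equation again with f_2 = -6 cm and d_o2 = -47.071 cm gives d_i2 = -6.877 cm.
m_2 = -(-6.877)/(-47.071) = -0.1461.
Overall magnification: m = m_1 m_2 = 0.7096.

0.710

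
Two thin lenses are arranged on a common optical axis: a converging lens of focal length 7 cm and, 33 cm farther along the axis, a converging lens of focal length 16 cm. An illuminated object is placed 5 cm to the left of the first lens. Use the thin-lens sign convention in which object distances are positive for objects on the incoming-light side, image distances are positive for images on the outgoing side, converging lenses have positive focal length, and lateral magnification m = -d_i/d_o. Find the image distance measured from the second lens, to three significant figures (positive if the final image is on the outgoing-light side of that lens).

23.4 cm

Applying the thin-lens equation to the first lens, 1/7 = 1/5 + 1/d_i1, which gives d_i1 = -17.500 cm.
With d_i1 < 0 the first image is virtual and lies on the object side; the object distance for lens 2 is d_o2 = 33 - (-17.500) = 50.500 cm.
Applying the thin-lens equation again with f_2 = 16 cm and d_o2 = 50.500 cm gives d_i2 = 23.420 cm.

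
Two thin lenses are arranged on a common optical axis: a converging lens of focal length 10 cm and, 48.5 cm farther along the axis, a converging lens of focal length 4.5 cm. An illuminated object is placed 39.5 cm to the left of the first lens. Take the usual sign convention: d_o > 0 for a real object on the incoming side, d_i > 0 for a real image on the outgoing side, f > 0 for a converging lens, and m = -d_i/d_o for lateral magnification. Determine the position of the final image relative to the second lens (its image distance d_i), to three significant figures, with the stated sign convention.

5.16 cm

Lens 1: 1/d_i1 = 1/f_1 - 1/d_o1 = 1/10 - 1/39.5 = 0.07468 cm^-1, so d_i1 = 13.390 cm.
The intermediate image is 13.390 cm to the right of lens 1, so d_o2 = L - d_i1 = 48.5 - 13.390 = 35.110 cm.
Lens 2: 1/d_i2 = 1/f_2 - 1/d_o2 = 1/4.5 - 1/(35.110) = 0.19374 cm^-1, so d_i2 = 5.162 cm.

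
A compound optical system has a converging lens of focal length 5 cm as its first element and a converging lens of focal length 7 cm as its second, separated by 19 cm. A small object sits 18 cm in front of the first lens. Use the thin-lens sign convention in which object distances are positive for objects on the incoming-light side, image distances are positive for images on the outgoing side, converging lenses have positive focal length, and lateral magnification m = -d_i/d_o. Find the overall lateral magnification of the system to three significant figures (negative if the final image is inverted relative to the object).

0.530

First lens: d_i1 = 1/(1/5 - 1/18) = 6.923 cm.
m_1 = -(6.923)/18 = -0.3846.
Object distance for lens 2: d_o2 = 19 - 6.923 = 12.077 cm.
Second lens: d_i2 = 1/(1/7 - 1/(12.077)) = 16.652 cm.
m_2 = -(16.652)/(12.077) = -1.3788.
Overall magnification: m = m_1 m_2 = 0.5303.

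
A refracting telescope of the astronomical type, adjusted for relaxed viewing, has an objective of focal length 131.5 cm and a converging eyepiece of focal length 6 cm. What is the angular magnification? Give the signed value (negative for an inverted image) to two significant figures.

M = -f_obj/f_eye = -131.5/(6) = -21.917.

-22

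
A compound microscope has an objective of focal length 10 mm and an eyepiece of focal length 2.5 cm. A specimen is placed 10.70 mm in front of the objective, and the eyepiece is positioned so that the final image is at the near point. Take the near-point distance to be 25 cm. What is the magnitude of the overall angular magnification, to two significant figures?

Convert to cm: f_obj = 10 mm = 1 cm; d_o = 10.70 mm = 1.07 cm.
Objective: 1/d_i = 1/f_obj - 1/d_o = 1/1 - 1/1.07 = 0.06542 cm^-1, so d_i = 15.286 cm.
m_obj = -d_i/d_o = -15.286/1.07 = -14.286.
Eyepiece angular magnification (image at near point): M_eye = 1 + D/f_e = 1 + 25/2.5 = 11.000.
Overall M = m_obj x M_eye = (-14.286)(11.000) = -157.14.
|M| = 157.14.

160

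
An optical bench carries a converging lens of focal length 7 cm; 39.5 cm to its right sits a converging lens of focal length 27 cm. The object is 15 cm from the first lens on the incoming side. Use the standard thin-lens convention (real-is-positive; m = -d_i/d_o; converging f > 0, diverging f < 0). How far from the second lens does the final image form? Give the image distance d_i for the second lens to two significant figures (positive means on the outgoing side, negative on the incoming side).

First lens: d_i1 = 1/(1/7 - 1/15) = 13.125 cm.
Object distance for lens 2: d_o2 = 39.5 - 13.125 = 26.375 cm.
Second lens: d_i2 = 1/(1/27 - 1/(26.375)) = -1139.400 cm.

-1100 cm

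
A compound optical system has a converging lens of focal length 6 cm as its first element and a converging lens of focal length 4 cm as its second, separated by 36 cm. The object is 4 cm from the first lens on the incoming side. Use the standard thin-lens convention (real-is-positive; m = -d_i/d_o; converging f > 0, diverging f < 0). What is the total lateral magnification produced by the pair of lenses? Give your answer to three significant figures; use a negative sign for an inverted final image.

Applying the thin-lens equation to the first lens, 1/6 = 1/4 + 1/d_i1, which gives d_i1 = -12.000 cm.
Its lateral magnification is m_1 = -d_i1/d_o1 = -(-12.000)/4 = 3.0000.
With d_i1 < 0 the first image is virtual and lies on the object side; the object distance for lens 2 is d_o2 = 36 - (-12.000) = 48.000 cm.
Applying the thin-lens equation again with f_2 = 4 cm and d_o2 = 48.000 cm gives d_i2 = 4.364 cm.
m_2 = -(4.364)/(48.000) = -0.0909.
Total m = m_1 x m_2 = (3.0000)(-0.0909) = -0.2727.

-0.273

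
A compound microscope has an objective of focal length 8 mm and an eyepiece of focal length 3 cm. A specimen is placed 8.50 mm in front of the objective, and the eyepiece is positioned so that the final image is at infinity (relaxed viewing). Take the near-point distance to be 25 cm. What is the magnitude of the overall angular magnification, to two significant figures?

130

Convert to cm: f_obj = 8 mm = 0.8 cm; d_o = 8.50 mm = 0.85 cm.
Objective: 1/d_i = 1/f_obj - 1/d_o = 1/0.8 - 1/0.85 = 0.07353 cm^-1, so d_i = 13.600 cm.
m_obj = -d_i/d_o = -13.600/0.85 = -16.000.
Eyepiece angular magnification (image at infinity): M_eye = D/f_e = 25/3 = 8.333.
Overall M = m_obj x M_eye = (-16.000)(8.333) = -133.33.
|M| = 133.33.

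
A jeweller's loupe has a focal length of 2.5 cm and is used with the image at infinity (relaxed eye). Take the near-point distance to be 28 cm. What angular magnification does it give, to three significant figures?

11.2

M = D/f = 28/2.5 = 11.200.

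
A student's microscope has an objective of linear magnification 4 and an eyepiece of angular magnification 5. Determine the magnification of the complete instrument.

20

The overall magnification of a compound microscope is the product of the objective and eyepiece magnifications:
M = M_obj x M_eye = 4 x 5 = 20.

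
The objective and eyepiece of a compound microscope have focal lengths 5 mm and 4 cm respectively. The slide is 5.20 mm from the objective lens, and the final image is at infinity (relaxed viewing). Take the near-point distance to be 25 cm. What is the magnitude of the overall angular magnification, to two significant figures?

Convert to cm: f_obj = 5 mm = 0.5 cm; d_o = 5.20 mm = 0.52 cm.
Objective: 1/d_i = 1/f_obj - 1/d_o = 1/0.5 - 1/0.52 = 0.07692 cm^-1, so d_i = 13.000 cm.
m_obj = -d_i/d_o = -13.000/0.52 = -25.000.
Eyepiece angular magnification (image at infinity): M_eye = D/f_e = 25/4 = 6.250.
Overall M = m_obj x M_eye = (-25.000)(6.250) = -156.25.
|M| = 156.25.

160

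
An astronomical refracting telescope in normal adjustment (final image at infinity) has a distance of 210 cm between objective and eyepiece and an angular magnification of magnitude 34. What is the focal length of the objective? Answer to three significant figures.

204 cm

In normal adjustment the tube length equals f_obj + f_eye and |M| = f_obj/f_eye.
So f_obj = 34 f_eye and 34 f_eye + f_eye = 210 cm, giving f_eye = 210/35 = 6.000 cm and f_obj = 204.000 cm.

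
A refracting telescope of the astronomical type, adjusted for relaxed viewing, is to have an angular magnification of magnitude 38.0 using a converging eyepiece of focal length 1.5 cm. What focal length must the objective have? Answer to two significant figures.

57 cm

|M| = f_obj/|f_eye|, so f_obj = |M| x |f_eye| = 38.0 x 1.5 = 57.000 cm.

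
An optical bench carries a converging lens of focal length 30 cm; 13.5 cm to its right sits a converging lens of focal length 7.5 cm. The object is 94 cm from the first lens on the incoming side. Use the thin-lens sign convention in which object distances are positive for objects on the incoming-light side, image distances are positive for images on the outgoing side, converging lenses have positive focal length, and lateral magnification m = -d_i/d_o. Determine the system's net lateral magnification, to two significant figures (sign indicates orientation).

-0.092

Lens 1: 1/d_i1 = 1/f_1 - 1/d_o1 = 1/30 - 1/94 = 0.02270 cm^-1, so d_i1 = 44.063 cm.
m_1 = -(44.063)/94 = -0.4688.
This image would form 44.063 cm past lens 1, i.e. 30.563 cm beyond lens 2, so it is a virtual object for lens 2: d_o2 = 13.5 - 44.063 = -30.563 cm.
Lens 2: 1/d_i2 = 1/f_2 - 1/d_o2 = 1/7.5 - 1/(-30.563) = 0.16605 cm^-1, so d_i2 = 6.022 cm.
m_2 = -(6.022)/(-30.563) = 0.1970.
Overall magnification: m = m_1 m_2 = -0.0924.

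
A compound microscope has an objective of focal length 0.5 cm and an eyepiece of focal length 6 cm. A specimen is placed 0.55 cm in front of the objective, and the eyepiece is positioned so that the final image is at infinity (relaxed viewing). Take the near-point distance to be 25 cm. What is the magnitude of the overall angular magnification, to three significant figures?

41.7

Objective: 1/d_i = 1/f_obj - 1/d_o = 1/0.5 - 1/0.55 = 0.18182 cm^-1, so d_i = 5.500 cm.
m_obj = -d_i/d_o = -5.500/0.55 = -10.000.
Eyepiece angular magnification (image at infinity): M_eye = D/f_e = 25/6 = 4.167.
Overall M = m_obj x M_eye = (-10.000)(4.167) = -41.67.
|M| = 41.67.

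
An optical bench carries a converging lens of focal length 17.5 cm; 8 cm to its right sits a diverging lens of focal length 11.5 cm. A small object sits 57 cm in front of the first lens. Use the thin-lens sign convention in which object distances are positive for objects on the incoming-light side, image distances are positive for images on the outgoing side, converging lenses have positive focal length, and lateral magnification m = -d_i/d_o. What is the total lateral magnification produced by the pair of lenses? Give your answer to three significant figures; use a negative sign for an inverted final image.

Lens 1: 1/d_i1 = 1/f_1 - 1/d_o1 = 1/17.5 - 1/57 = 0.03960 cm^-1, so d_i1 = 25.253 cm.
m_1 = -(25.253)/57 = -0.4430.
Since 25.253 cm > 8 cm, the first image lies past the second lens and serves as a virtual object: d_o2 = L - d_i1 = -17.253 cm.
Lens 2: 1/d_i2 = 1/f_2 - 1/d_o2 = 1/(-11.5) - 1/(-17.253) = -0.02900 cm^-1, so d_i2 = -34.487 cm.
m_2 = -(-34.487)/(-17.253) = -1.9989.
The system's lateral magnification is m_1 m_2 = (-0.4430)(-1.9989) = 0.8856.

0.886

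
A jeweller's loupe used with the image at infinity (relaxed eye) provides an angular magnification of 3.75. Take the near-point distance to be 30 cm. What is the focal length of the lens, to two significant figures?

For the image at infinity, M = D/f.
f = D/M = 30/3.75 = 8.000 cm.

8.0 cm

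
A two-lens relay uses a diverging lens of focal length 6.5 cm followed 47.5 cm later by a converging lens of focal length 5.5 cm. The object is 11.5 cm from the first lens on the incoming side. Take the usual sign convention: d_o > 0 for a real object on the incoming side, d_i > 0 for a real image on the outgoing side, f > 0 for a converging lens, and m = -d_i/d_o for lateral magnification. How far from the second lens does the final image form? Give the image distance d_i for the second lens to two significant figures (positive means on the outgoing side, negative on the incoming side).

Applying the thin-lens equation to the first lens, 1/(-6.5) = 1/11.5 + 1/d_i1, which gives d_i1 = -4.153 cm.
With d_i1 < 0 the first image is virtual and lies on the object side; the object distance for lens 2 is d_o2 = 47.5 - (-4.153) = 51.653 cm.
Applying the thin-lens equation again with f_2 = 5.5 cm and d_o2 = 51.653 cm gives d_i2 = 6.155 cm.

6.2 cm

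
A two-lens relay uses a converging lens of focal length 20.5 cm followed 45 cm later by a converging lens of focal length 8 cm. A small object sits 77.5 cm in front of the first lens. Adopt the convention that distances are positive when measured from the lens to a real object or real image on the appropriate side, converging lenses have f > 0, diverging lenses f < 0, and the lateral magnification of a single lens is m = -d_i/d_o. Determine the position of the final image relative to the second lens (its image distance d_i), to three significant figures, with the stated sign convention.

First lens: d_i1 = 1/(1/20.5 - 1/77.5) = 27.873 cm.
Object distance for lens 2: d_o2 = 45 - 27.873 = 17.127 cm.
Second lens: d_i2 = 1/(1/8 - 1/(17.127)) = 15.012 cm.

15.0 cm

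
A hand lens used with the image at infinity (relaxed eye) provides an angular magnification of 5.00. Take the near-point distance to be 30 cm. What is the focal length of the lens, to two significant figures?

6.0 cm

For the image at infinity, M = D/f.
f = D/M = 30/5.0 = 6.000 cm.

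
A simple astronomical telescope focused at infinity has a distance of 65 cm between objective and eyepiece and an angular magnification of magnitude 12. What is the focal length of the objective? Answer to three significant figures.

60.0 cm

In normal adjustment the tube length equals f_obj + f_eye and |M| = f_obj/f_eye.
So f_obj = 12 f_eye and 12 f_eye + f_eye = 65 cm, giving f_eye = 65/13 = 5.000 cm and f_obj = 60.000 cm.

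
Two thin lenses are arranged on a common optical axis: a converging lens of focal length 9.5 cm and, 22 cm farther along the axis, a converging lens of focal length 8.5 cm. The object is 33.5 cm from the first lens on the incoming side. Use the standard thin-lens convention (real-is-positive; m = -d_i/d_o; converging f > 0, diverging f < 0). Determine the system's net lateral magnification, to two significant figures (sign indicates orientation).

14

Lens 1: 1/d_i1 = 1/f_1 - 1/d_o1 = 1/9.5 - 1/33.5 = 0.07541 cm^-1, so d_i1 = 13.260 cm.
m_1 = -(13.260)/33.5 = -0.3958.
Object distance for lens 2: d_o2 = 22 - 13.260 = 8.740 cm.
Lens 2: 1/d_i2 = 1/f_2 - 1/d_o2 = 1/8.5 - 1/(8.740) = 0.00323 cm^-1, so d_i2 = 310.065 cm.
m_2 = -(310.065)/(8.740) = -35.4783.
The system's lateral magnification is m_1 m_2 = (-0.3958)(-35.4783) = 14.0435.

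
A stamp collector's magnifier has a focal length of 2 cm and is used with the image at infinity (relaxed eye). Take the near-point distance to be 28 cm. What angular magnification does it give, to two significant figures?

M = D/f = 28/2 = 14.000.

14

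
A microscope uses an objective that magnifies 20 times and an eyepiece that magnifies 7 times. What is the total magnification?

140

The overall magnification of a compound microscope is the product of the objective and eyepiece magnifications:
M = M_obj x M_eye = 20 x 7 = 140.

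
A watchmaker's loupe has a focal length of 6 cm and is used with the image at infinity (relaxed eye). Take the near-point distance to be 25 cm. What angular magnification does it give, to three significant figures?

M = D/f = 25/6 = 4.167.

4.17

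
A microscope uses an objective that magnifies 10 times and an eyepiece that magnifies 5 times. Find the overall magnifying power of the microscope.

The overall magnification of a compound microscope is the product of the objective and eyepiece magnifications:
M = M_obj x M_eye = 10 x 5 = 50.

50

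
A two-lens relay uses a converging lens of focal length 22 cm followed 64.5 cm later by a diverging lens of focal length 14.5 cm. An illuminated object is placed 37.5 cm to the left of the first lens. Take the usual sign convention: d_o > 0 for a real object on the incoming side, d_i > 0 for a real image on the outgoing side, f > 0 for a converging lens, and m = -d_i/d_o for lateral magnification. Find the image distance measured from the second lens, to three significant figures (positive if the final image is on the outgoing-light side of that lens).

Lens 1: 1/d_i1 = 1/f_1 - 1/d_o1 = 1/22 - 1/37.5 = 0.01879 cm^-1, so d_i1 = 53.226 cm.
That image sits 11.274 cm in front of the second lens, so d_o2 = 11.274 cm.
Lens 2: 1/d_i2 = 1/f_2 - 1/d_o2 = 1/(-14.5) - 1/(11.274) = -0.15766 cm^-1, so d_i2 = -6.343 cm.

-6.34 cm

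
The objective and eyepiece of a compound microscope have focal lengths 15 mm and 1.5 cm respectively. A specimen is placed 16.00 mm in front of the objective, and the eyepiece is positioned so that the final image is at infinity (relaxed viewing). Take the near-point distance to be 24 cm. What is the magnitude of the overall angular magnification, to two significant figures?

240

Convert to cm: f_obj = 15 mm = 1.5 cm; d_o = 16.00 mm = 1.60 cm.
Objective: 1/d_i = 1/f_obj - 1/d_o = 1/1.5 - 1/1.60 = 0.04167 cm^-1, so d_i = 24.000 cm.
m_obj = -d_i/d_o = -24.000/1.60 = -15.000.
Eyepiece angular magnification (image at infinity): M_eye = D/f_e = 24/1.5 = 16.000.
Overall M = m_obj x M_eye = (-15.000)(16.000) = -240.00.
|M| = 240.00.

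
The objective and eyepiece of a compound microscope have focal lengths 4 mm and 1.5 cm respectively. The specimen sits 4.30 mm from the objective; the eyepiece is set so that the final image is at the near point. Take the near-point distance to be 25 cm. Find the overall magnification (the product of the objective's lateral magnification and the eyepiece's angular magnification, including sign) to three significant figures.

Convert to cm: f_obj = 4 mm = 0.4 cm; d_o = 4.30 mm = 0.43 cm.
Objective: 1/d_i = 1/f_obj - 1/d_o = 1/0.4 - 1/0.43 = 0.17442 cm^-1, so d_i = 5.733 cm.
m_obj = -d_i/d_o = -5.733/0.43 = -13.333.
Eyepiece angular magnification (image at near point): M_eye = 1 + D/f_e = 1 + 25/1.5 = 17.667.
Overall M = m_obj x M_eye = (-13.333)(17.667) = -235.56.

-236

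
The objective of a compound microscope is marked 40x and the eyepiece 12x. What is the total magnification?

480

The overall magnification of a compound microscope is the product of the objective and eyepiece magnifications:
M = M_obj x M_eye = 40 x 12 = 480.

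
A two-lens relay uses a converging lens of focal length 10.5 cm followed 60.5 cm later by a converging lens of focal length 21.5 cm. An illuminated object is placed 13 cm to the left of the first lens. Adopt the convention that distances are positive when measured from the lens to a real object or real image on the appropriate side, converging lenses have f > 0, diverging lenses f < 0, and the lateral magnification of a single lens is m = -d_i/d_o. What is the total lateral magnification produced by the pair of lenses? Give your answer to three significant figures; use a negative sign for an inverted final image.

Lens 1: 1/d_i1 = 1/f_1 - 1/d_o1 = 1/10.5 - 1/13 = 0.01832 cm^-1, so d_i1 = 54.600 cm.
m_1 = -(54.600)/13 = -4.2000.
Object distance for lens 2: d_o2 = 60.5 - 54.600 = 5.900 cm.
Lens 2: 1/d_i2 = 1/f_2 - 1/d_o2 = 1/21.5 - 1/(5.900) = -0.12298 cm^-1, so d_i2 = -8.131 cm.
m_2 = -(-8.131)/(5.900) = 1.3782.
The system's lateral magnification is m_1 m_2 = (-4.2000)(1.3782) = -5.7885.

-5.79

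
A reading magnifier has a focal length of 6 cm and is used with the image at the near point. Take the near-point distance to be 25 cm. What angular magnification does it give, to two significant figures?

M = 1 + D/f = 1 + 25/6 = 5.167.

5.2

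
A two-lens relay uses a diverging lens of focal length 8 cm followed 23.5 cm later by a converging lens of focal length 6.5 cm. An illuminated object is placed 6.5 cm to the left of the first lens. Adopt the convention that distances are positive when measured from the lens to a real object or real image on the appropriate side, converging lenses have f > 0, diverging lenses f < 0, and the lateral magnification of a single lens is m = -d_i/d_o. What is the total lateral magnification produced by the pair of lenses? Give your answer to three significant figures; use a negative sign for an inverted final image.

-0.174

Applying the thin-lens equation to the first lens, 1/(-8) = 1/6.5 + 1/d_i1, which gives d_i1 = -3.586 cm.
Its lateral magnification is m_1 = -d_i1/d_o1 = -(-3.586)/6.5 = 0.5517.
The intermediate image is virtual, 3.586 cm to the left of lens 1, so d_o2 = L - d_i1 = 23.5 - (-3.586) = 27.086 cm.
Applying the thin-lens equation again with f_2 = 6.5 cm and d_o2 = 27.086 cm gives d_i2 = 8.552 cm.
m_2 = -(8.552)/(27.086) = -0.3157.
Total m = m_1 x m_2 = (0.5517)(-0.3157) = -0.1742.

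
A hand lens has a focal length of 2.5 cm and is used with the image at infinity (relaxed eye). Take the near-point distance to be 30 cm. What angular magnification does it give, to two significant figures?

12

M = D/f = 30/2.5 = 12.000.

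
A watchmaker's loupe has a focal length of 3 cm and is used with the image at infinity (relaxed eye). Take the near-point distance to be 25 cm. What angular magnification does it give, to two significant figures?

M = D/f = 25/3 = 8.333.

8.3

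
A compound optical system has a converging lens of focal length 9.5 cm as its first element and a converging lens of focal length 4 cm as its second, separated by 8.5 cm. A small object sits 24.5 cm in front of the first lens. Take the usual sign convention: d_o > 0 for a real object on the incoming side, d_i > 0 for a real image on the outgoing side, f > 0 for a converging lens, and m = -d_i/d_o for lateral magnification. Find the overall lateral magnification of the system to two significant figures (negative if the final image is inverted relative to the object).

-0.23

First lens: d_i1 = 1/(1/9.5 - 1/24.5) = 15.517 cm.
m_1 = -(15.517)/24.5 = -0.6333.
Since 15.517 cm > 8.5 cm, the first image lies past the second lens and serves as a virtual object: d_o2 = L - d_i1 = -7.017 cm.
Second lens: d_i2 = 1/(1/4 - 1/(-7.017)) = 2.548 cm.
m_2 = -(2.548)/(-7.017) = 0.3631.
Overall magnification: m = m_1 m_2 = -0.2300.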